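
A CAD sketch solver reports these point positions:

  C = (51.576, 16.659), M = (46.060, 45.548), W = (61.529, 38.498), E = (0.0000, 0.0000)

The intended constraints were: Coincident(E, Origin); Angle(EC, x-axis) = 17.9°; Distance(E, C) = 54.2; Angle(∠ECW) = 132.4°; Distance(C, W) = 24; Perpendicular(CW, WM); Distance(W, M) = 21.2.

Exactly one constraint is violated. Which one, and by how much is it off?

Distance(W, M) = 21.2 — off by 4.20.

E = (0.00, 0.00) ✓; EC at 17.90° ✓; |EC| = 54.20 ✓; ∠ECW = 132.4° ✓; |CW| = 24.00 ✓; ∠(CW, WM) = 90.00° ✓; |WM| = 17.00 ✗.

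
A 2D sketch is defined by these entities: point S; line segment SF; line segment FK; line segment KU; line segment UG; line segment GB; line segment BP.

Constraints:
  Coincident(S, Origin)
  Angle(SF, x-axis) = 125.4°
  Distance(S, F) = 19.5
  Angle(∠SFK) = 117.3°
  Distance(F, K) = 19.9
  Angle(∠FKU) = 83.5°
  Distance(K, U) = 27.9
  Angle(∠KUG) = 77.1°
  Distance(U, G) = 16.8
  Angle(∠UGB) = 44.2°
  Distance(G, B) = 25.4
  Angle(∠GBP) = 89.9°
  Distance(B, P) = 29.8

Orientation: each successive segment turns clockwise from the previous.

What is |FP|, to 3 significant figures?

53.0

S is at the origin; SF runs at 125.4° with length 19.5, so F = (-11.3, 15.9). ∠SFK = 117.3° gives FK at 62.7° from the x-axis; with |FK| = 19.9, K = (-2.17, 33.6). ∠FKU = 83.5° gives KU at -33.8° from the x-axis; with |KU| = 27.9, U = (21.0, 18.1). ∠KUG = 77.1° gives UG at -137° from the x-axis; with |UG| = 16.8, G = (8.79, 6.54). ∠UGB = 44.2° gives GB at 87.5° from the x-axis; with |GB| = 25.4, B = (9.90, 31.9). ∠GBP = 89.9° gives BP at -2.60° from the x-axis; with |BP| = 29.8, P = (39.7, 30.6). Then |FP| = |P − F| = 53.0.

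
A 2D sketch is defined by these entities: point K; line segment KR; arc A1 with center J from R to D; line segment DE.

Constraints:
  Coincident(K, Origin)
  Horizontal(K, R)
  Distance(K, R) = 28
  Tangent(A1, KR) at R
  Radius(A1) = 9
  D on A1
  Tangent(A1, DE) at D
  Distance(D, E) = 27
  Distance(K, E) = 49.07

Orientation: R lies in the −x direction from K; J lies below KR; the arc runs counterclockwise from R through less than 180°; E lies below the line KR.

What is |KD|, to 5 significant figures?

38.351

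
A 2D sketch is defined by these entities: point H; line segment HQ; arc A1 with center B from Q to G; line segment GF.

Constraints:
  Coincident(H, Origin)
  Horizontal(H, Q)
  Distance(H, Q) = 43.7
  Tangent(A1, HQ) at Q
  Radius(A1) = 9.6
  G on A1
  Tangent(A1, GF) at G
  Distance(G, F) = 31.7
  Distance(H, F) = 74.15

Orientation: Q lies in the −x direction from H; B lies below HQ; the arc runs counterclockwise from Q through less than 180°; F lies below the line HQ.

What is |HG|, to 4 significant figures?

52.71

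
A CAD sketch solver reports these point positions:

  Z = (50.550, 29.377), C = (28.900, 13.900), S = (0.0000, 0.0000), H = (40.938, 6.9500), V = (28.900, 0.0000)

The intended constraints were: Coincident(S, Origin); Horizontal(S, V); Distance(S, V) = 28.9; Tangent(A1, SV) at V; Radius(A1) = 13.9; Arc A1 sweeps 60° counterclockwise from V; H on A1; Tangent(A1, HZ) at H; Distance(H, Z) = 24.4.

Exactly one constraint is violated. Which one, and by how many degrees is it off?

Tangent(A1, HZ) at H — off by 6.80°.

S = (0.00, 0.00) ✓; S.y = 0.00, V.y = 0.00 ✓; |SV| = 28.90 ✓; ∠(CV, VS) = 90.00° ✓; |CV| = 13.90 ✓; bearing(C→H) − bearing(C→V) = 60.00° ✓; |CH| = 13.90 ✓; ∠(CH, HZ) = 83.20° ✗; |HZ| = 24.40 ✓.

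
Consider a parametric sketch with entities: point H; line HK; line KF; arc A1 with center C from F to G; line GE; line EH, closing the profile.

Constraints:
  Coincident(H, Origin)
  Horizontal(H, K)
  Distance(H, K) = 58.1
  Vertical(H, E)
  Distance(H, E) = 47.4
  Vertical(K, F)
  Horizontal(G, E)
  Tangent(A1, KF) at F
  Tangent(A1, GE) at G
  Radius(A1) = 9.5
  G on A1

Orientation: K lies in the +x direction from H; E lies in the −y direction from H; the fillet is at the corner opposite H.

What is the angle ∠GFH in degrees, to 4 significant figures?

78.12°

The virtual corner opposite H is at (58.10, -47.40). Since A1 is tangent to KF there, CF ⟂ KF and tangency of A1 to GE means the radius CG is perpendicular to GE, with radius 9.5, so the center C sits 9.5 in from both sides at C = (48.60, -37.90). That places the tangent points at F = (58.10, -37.90) on KF and G = (48.60, -47.40) on GE. Then cos ∠GFH = FG·FH / (|FG||FH|), giving 78.12°.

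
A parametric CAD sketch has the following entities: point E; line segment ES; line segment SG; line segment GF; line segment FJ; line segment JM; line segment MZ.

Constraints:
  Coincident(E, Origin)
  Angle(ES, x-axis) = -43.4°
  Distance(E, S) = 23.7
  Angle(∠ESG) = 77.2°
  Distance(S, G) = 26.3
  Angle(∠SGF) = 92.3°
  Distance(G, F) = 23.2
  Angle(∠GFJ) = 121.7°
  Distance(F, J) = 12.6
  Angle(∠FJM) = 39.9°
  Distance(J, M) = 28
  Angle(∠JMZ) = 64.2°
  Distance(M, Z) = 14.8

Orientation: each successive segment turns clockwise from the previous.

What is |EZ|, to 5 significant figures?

31.891

E is at the origin; ES runs at -43.4° with length 23.7, so S = (17.220, -16.284). ∠ESG = 77.2° gives SG at -146.20° from the x-axis; with |SG| = 26.3, G = (-4.6351, -30.915). ∠SGF = 92.3° gives GF at 126.10° from the x-axis; with |GF| = 23.2, F = (-18.304, -12.169). ∠GFJ = 121.7° gives FJ at 67.800° from the x-axis; with |FJ| = 12.6, J = (-13.544, -0.50321). ∠FJM = 39.9° gives JM at -72.300° from the x-axis; with |JM| = 28.0, M = (-5.0307, -27.178). ∠JMZ = 64.2° gives MZ at 171.90° from the x-axis; with |MZ| = 14.8, Z = (-19.683, -25.092). Then |EZ| = |Z − E| = 31.891.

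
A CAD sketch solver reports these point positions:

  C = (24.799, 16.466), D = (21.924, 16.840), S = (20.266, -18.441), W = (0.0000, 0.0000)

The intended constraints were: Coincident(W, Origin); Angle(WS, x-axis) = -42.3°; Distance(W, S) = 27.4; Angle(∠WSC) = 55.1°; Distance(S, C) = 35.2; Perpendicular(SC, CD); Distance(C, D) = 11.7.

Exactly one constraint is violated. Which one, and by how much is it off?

Distance(C, D) = 11.7 — off by 8.80.

W = (0.00, 0.00) ✓; WS at -42.30° ✓; |WS| = 27.40 ✓; ∠WSC = 55.10° ✓; |SC| = 35.20 ✓; ∠(SC, CD) = 89.99° ✓; |CD| = 2.899 ✗.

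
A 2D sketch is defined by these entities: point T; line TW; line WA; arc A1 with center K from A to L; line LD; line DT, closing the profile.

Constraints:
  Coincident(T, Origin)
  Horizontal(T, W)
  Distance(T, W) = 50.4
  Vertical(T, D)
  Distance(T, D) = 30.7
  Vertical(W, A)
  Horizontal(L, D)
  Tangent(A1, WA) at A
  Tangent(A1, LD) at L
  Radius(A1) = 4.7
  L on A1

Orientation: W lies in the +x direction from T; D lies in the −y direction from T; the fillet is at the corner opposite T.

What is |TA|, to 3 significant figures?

56.7

T is at the origin; TW is horizontal with |TW| = 50.4 and W on the +x side, so W = (50.4, 0.00). T and D share the same x with |TD| = 30.7 and D on the −y side, so D = (0.00, -30.7). The virtual corner opposite T is at (50.4, -30.7). A1 meets WA tangentially, so KA is at right angles to WA and since A1 is tangent to LD there, KL ⟂ LD, with radius 4.7, so the center K sits 4.7 in from both sides at K = (45.7, -26.0). That places the tangent points at A = (50.4, -26.0) on WA and L = (45.7, -30.7) on LD. Then |TA| = |A − T| = 56.7.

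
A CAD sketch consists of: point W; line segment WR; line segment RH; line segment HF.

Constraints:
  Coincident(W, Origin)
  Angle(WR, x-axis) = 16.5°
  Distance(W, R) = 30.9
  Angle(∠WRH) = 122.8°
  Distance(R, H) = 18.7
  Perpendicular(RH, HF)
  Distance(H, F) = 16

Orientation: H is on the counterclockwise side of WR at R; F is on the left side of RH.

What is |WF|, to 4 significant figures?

36.82

W is at the origin; WR runs at 16.5° with length 30.9, so R = 30.9·(cos 16.5°, sin 16.5°) = (29.63, 8.776). ∠WRH = 122.8°, so RH runs at 16.5° + (180° − 122.8°) = 73.70° from the x-axis; with |RH| = 18.7, H = R + 18.7·(cos 73.70°, sin 73.70°) = (34.88, 26.72). RH is perpendicular to HF; with |HF| = 16.0 on the left of RH, F = H + 16.0·(-0.9598, 0.2807) = (19.52, 31.22). Then |WF| = |F − W| = 36.82.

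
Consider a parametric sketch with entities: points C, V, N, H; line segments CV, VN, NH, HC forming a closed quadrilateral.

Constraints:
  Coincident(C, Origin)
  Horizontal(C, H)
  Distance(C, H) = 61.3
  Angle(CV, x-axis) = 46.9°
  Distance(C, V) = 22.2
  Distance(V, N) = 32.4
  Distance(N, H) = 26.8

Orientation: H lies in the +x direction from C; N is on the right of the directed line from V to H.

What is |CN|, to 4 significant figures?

36.97

C is at the origin; C and H share the same y with |CH| = 61.3 and H in +x, so H = (61.3, 0). CV runs at 46.9° with |CV| = 22.2, so V = (15.17, 16.21). N is determined by |VN| = 32.4 and |NH| = 26.8 together: it lies at the intersection of circle(V, 32.4) and circle(H, 26.8). With |VH| = 48.90, the foot of the radical line on VH is 27.84 from V and the perpendicular offset is √(32.4² − 27.84²) = 16.58. Taking the right-of-VH solution: N = (35.94, -8.659).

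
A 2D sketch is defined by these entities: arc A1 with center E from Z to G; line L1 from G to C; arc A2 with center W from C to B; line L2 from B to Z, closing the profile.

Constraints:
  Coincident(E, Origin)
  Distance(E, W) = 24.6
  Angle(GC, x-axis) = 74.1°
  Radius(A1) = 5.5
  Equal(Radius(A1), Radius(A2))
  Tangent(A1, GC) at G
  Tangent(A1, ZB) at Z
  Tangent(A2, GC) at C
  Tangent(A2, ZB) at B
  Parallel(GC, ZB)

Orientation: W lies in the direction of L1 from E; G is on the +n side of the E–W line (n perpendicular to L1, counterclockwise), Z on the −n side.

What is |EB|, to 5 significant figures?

25.207

The slot axis is L1's direction at 74.1°, so u = (cos 74.1°, sin 74.1°) = (0.27396, 0.96174) and n = (−sin 74.1°, cos 74.1°) = (-0.96174, 0.27396). E is at the origin and W lies 24.6 along u from E, so W = 24.6·u = (6.7394, 23.659). Tangency of A1 to both parallel lines with radius 5.5 puts G and Z at E ± 5.5·n: G = (-5.2896, 1.5068), Z = (5.2896, -1.5068). Equal radii place C and B the same way about W: C = W + 5.5·n = (1.4498, 25.166), B = W − 5.5·n = (12.029, 22.152). Then |EB| = |B − E| = 25.207.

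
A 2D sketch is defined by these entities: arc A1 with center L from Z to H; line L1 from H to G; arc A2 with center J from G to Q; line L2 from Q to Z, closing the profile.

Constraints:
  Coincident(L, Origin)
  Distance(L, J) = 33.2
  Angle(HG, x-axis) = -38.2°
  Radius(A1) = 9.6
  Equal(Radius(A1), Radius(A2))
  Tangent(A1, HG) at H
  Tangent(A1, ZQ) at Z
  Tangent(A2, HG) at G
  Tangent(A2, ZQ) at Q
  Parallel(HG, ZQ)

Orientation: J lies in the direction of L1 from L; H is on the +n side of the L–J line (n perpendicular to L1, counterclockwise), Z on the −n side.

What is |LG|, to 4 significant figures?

34.56

Tangency of A1 to both parallel lines with radius 9.6 puts H and Z at L ± 9.6·n: H = (5.937, 7.544), Z = (-5.937, -7.544). Equal radii place G and Q the same way about J: G = J + 9.6·n = (32.03, -12.99), Q = J − 9.6·n = (20.15, -28.08). Then |LG| = |G − L| = 34.56.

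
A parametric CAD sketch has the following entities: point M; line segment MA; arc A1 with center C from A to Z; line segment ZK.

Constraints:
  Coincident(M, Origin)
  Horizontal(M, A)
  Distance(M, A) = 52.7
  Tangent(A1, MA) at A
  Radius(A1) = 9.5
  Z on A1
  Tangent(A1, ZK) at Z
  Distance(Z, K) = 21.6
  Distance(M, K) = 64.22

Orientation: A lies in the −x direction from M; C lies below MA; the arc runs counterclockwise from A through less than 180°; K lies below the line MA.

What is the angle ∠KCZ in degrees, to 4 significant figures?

66.26°

Checks: |CZ| = 9.500 ✓; ∠(CZ, ZK) = 90.00° ✓; |ZK| = 21.60 ✓; |MK| = 64.22 ✓.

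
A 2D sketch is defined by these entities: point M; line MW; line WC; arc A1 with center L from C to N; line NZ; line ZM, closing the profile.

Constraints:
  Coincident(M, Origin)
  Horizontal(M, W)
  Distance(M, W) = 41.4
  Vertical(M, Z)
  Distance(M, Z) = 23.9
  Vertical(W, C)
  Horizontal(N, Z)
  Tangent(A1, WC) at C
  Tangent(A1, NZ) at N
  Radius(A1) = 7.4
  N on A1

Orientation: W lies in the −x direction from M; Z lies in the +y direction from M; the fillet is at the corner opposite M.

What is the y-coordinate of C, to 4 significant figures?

16.50

The virtual corner opposite M is at (-41.40, 23.90). Tangency of A1 to WC means the radius LC is perpendicular to WC and A1 meets NZ tangentially, so LN is at right angles to NZ, with radius 7.4, so the center L sits 7.4 in from both sides at L = (-34.00, 16.50). That places the tangent points at C = (-41.40, 16.50) on WC and N = (-34.00, 23.90) on NZ. So C.y = 16.50.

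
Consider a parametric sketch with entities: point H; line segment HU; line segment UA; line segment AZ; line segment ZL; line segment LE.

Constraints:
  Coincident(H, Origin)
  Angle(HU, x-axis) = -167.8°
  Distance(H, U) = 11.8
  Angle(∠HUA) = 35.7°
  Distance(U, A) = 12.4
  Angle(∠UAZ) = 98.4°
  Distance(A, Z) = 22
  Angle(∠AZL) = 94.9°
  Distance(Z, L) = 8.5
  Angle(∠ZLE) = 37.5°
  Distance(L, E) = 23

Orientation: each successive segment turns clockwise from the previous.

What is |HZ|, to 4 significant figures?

16.05

H is at the origin; HU runs at -167.8° with length 11.8, so U = (-11.53, -2.494). ∠HUA = 35.7° gives UA at 47.90° from the x-axis; with |UA| = 12.4, A = (-3.220, 6.707). ∠UAZ = 98.4° gives AZ at -33.70° from the x-axis; with |AZ| = 22.0, Z = (15.08, -5.500). Then |HZ| = |Z − H| = 16.05.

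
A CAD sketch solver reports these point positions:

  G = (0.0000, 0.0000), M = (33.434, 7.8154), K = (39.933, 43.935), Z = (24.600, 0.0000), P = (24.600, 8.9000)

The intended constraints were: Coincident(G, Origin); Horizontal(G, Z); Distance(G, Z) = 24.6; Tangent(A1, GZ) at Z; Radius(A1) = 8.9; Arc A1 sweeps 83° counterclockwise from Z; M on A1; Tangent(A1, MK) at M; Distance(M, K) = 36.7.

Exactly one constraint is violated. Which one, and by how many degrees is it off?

Tangent(A1, MK) at M — off by 3.20°.

G = (0.00, 0.00) ✓; G.y = 0.00, Z.y = 0.00 ✓; |GZ| = 24.60 ✓; ∠(PZ, ZG) = 90.00° ✓; |PZ| = 8.900 ✓; bearing(P→M) − bearing(P→Z) = 83.00° ✓; |PM| = 8.900 ✓; ∠(PM, MK) = 93.20° ✗; |MK| = 36.70 ✓.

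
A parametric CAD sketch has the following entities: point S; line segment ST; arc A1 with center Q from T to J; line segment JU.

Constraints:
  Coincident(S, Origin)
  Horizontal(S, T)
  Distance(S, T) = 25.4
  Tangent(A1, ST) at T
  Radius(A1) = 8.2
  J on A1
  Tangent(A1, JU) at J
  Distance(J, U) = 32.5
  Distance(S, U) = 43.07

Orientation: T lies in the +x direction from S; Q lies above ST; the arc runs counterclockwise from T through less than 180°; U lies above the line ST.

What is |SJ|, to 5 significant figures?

34.716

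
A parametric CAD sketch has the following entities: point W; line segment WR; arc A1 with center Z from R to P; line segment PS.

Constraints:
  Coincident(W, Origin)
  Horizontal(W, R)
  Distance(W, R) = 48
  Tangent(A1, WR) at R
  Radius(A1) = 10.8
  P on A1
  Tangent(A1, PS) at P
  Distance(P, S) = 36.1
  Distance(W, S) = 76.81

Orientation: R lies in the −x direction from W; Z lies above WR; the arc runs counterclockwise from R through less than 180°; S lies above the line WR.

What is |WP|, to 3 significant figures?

43.1

Checks: |ZP| = 10.80 ✓; ∠(ZP, PS) = 90.00° ✓; |PS| = 36.10 ✓; |WS| = 76.81 ✓.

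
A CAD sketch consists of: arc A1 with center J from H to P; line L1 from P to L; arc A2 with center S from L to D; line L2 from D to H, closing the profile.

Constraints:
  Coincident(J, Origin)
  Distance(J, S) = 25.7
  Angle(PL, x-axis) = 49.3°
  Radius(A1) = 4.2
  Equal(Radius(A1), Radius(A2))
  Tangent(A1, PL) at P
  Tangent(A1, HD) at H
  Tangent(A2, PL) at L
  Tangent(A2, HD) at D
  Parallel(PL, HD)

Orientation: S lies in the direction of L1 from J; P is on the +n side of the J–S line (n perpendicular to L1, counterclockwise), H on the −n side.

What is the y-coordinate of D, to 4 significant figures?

16.75

The slot axis is L1's direction at 49.3°, so u = (cos 49.3°, sin 49.3°) = (0.6521, 0.7581) and n = (−sin 49.3°, cos 49.3°) = (-0.7581, 0.6521). J is at the origin and S lies 25.7 along u from J, so S = 25.7·u = (16.76, 19.48). Tangency of A1 to both parallel lines with radius 4.2 puts P and H at J ± 4.2·n: P = (-3.184, 2.739), H = (3.184, -2.739). Equal radii place L and D the same way about S: L = S + 4.2·n = (13.57, 22.22), D = S − 4.2·n = (19.94, 16.75). So D.y = 16.75.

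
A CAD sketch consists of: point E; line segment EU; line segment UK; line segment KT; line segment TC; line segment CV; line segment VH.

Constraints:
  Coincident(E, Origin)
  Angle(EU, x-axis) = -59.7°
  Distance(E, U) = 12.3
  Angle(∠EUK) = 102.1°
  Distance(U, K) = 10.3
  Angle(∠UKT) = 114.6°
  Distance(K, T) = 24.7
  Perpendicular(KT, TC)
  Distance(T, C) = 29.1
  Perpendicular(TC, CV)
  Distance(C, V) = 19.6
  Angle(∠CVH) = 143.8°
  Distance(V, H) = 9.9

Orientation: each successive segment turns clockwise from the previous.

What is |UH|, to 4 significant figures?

13.96

E is at the origin; EU runs at -59.7° with length 12.3, so U = (6.206, -10.62). ∠EUK = 102.1° gives UK at -137.6° from the x-axis; with |UK| = 10.3, K = (-1.400, -17.57). ∠UKT = 114.6° gives KT at 157.0° from the x-axis; with |KT| = 24.7, T = (-24.14, -7.914). KT ⟂ TC, so TC runs at 67.00°; with |TC| = 29.1, C = (-12.77, 18.87). The perpendicularity gives CV at right angles to TC, so CV runs at -23.00°; with |CV| = 19.6, V = (5.275, 11.21). ∠CVH = 143.8° gives VH at -59.20° from the x-axis; with |VH| = 9.9, H = (10.34, 2.711). Then |UH| = |H − U| = 13.96.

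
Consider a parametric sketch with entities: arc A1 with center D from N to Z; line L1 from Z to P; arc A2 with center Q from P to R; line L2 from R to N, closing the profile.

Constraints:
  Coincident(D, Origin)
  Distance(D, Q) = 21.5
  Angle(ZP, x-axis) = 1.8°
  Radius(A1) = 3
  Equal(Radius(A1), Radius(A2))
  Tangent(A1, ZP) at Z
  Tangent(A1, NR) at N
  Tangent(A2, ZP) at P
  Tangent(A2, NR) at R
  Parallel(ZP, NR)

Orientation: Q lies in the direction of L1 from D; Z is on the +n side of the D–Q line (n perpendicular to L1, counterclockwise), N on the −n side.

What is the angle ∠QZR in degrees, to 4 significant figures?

7.649°

The slot axis is L1's direction at 1.8°, so u = (cos 1.8°, sin 1.8°) = (0.9995, 0.03141) and n = (−sin 1.8°, cos 1.8°) = (-0.03141, 0.9995). D is at the origin and Q lies 21.5 along u from D, so Q = 21.5·u = (21.49, 0.6753). Tangency of A1 to both parallel lines with radius 3.0 puts Z and N at D ± 3.0·n: Z = (-0.09423, 2.999), N = (0.09423, -2.999). Equal radii place P and R the same way about Q: P = Q + 3.0·n = (21.40, 3.674), R = Q − 3.0·n = (21.58, -2.323). Then cos ∠QZR = ZQ·ZR / (|ZQ||ZR|), giving 7.649°.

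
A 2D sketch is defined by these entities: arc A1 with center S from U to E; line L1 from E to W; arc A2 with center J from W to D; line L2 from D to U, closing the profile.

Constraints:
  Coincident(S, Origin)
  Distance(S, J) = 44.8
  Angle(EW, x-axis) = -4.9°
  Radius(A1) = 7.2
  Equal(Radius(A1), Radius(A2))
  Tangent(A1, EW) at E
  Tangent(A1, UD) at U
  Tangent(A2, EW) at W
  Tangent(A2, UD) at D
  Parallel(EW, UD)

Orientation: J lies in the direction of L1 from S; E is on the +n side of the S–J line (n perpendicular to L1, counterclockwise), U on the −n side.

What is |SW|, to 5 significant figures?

45.375

The slot axis is L1's direction at -4.9°, so u = (cos -4.9°, sin -4.9°) = (0.99635, -0.085417) and n = (−sin -4.9°, cos -4.9°) = (0.085417, 0.99635). S is at the origin and J lies 44.8 along u from S, so J = 44.8·u = (44.636, -3.8267). Tangency of A1 to both parallel lines with radius 7.2 puts E and U at S ± 7.2·n: E = (0.61500, 7.1737), U = (-0.61500, -7.1737). Equal radii place W and D the same way about J: W = J + 7.2·n = (45.251, 3.3470), D = J − 7.2·n = (44.021, -11.000). Then |SW| = |W − S| = 45.375.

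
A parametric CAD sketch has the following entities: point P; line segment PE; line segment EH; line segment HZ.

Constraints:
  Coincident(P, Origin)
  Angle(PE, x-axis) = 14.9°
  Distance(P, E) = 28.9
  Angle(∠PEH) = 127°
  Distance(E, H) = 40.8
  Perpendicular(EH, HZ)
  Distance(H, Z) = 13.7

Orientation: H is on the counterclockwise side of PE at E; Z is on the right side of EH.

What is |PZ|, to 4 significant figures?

68.84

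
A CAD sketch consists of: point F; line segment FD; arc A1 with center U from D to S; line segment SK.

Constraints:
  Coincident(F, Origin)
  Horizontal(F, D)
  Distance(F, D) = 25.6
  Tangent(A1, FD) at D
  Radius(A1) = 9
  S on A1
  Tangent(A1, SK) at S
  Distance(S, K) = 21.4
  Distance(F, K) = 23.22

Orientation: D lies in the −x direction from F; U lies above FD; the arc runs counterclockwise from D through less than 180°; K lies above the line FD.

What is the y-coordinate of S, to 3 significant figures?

4.19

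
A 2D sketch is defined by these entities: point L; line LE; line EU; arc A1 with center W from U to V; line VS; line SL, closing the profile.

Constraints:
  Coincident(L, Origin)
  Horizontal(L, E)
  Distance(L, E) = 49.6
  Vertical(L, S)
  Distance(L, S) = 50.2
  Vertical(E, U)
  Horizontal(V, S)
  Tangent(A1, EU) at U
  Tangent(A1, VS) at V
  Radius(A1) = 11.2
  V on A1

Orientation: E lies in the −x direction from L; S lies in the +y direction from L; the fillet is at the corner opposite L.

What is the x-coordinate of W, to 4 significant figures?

-38.40

L and S share the same x with |LS| = 50.2 and S on the +y side, so S = (0.000, 50.20). The virtual corner opposite L is at (-49.60, 50.20). A1 meets EU tangentially, so WU is at right angles to EU and the tangent condition forces WV to be normal to VS, with radius 11.2, so the center W sits 11.2 in from both sides at W = (-38.40, 39.00). So W.x = -38.40.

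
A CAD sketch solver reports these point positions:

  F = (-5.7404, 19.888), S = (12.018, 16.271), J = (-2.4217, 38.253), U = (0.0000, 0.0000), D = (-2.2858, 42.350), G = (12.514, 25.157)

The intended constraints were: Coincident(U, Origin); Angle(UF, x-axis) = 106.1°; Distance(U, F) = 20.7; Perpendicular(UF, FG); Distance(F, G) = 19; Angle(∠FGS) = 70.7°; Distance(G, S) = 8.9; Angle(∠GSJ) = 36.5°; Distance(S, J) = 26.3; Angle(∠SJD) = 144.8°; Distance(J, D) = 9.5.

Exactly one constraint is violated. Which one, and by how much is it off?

Distance(J, D) = 9.5 — off by 5.40.

U = (0.00, 0.00) ✓; UF at 106.1° ✓; |UF| = 20.70 ✓; ∠(UF, FG) = 90.00° ✓; |FG| = 19.00 ✓; ∠FGS = 70.70° ✓; |GS| = 8.900 ✓; ∠GSJ = 36.50° ✓; |SJ| = 26.30 ✓; ∠SJD = 144.8° ✓; |JD| = 4.099 ✗.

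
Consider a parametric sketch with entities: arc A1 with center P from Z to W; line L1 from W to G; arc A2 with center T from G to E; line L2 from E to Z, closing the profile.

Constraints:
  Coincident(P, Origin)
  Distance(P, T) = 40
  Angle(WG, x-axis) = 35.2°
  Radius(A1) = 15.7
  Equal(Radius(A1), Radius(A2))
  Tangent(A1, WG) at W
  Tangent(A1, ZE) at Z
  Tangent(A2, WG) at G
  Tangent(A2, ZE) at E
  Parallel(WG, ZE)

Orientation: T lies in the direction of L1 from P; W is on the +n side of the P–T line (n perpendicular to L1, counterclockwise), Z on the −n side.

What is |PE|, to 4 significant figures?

42.97

The slot axis is L1's direction at 35.2°, so u = (cos 35.2°, sin 35.2°) = (0.8171, 0.5764) and n = (−sin 35.2°, cos 35.2°) = (-0.5764, 0.8171). P is at the origin and T lies 40.0 along u from P, so T = 40.0·u = (32.69, 23.06). Tangency of A1 to both parallel lines with radius 15.7 puts W and Z at P ± 15.7·n: W = (-9.050, 12.83), Z = (9.050, -12.83). Equal radii place G and E the same way about T: G = T + 15.7·n = (23.64, 35.89), E = T − 15.7·n = (41.74, 10.23). Then |PE| = |E − P| = 42.97.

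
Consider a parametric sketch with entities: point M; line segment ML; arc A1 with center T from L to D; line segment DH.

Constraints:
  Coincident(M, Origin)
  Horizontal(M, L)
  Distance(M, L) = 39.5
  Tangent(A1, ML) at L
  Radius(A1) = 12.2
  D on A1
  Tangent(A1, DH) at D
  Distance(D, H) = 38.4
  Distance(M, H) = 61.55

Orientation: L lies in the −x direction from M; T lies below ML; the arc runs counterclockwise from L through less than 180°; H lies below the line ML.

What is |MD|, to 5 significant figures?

53.405

Checks: M.y = 0.00, L.y = 0.00 ✓; |ML| = 39.50 ✓; |TD| = 12.20 ✓; ∠(TD, DH) = 90.00° ✓; |DH| = 38.40 ✓; |MH| = 61.55 ✓.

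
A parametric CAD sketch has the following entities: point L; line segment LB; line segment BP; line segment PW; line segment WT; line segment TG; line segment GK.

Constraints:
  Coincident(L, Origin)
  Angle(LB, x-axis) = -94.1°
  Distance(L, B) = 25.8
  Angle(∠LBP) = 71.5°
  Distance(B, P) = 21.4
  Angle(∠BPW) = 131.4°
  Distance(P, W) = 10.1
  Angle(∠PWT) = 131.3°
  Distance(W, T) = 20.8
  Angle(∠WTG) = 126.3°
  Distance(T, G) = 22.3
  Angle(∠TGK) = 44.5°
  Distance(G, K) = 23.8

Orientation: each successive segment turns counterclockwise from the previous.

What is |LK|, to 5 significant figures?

9.4158

∠WTG = 126.3° gives TG at 165.40° from the x-axis; with |TG| = 22.3, G = (-5.8023, 13.534). ∠TGK = 44.5° gives GK at -59.100° from the x-axis; with |GK| = 23.8, K = (6.4200, -6.8877). Then |LK| = |K − L| = 9.4158.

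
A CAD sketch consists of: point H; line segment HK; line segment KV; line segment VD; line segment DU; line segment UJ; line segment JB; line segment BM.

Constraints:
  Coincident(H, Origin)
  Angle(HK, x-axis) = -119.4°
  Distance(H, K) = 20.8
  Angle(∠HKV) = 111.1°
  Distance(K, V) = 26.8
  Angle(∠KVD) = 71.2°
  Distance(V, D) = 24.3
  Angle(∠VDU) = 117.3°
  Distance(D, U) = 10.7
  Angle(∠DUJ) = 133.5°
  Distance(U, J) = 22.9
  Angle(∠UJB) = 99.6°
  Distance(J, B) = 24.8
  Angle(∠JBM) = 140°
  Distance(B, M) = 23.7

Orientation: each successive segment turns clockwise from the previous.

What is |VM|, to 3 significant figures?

20.2

H is at the origin; HK runs at -119.4° with length 20.8, so K = (-10.2, -18.1). ∠HKV = 111.1° gives KV at 172° from the x-axis; with |KV| = 26.8, V = (-36.7, -14.3). ∠KVD = 71.2° gives VD at 62.9° from the x-axis; with |VD| = 24.3, D = (-25.7, 7.38). ∠VDU = 117.3° gives DU at 0.200° from the x-axis; with |DU| = 10.7, U = (-15.0, 7.42). ∠DUJ = 133.5° gives UJ at -46.3° from the x-axis; with |UJ| = 22.9, J = (0.861, -9.14). ∠UJB = 99.6° gives JB at -127° from the x-axis; with |JB| = 24.8, B = (-14.0, -29.0). ∠JBM = 140.0° gives BM at -167° from the x-axis; with |BM| = 23.7, M = (-37.0, -34.5). Then |VM| = |M − V| = 20.2.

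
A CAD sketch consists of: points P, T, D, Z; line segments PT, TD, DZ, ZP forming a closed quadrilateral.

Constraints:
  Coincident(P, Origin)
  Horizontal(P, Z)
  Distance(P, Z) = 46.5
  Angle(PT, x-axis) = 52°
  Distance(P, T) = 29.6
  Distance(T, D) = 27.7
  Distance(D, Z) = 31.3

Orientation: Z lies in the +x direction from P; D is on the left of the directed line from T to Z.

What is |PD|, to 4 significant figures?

54.59

Checks: |PZ| = 46.50 ✓; |PT| = 29.60 ✓; |TD| = 27.70 ✓; |DZ| = 31.30 ✓.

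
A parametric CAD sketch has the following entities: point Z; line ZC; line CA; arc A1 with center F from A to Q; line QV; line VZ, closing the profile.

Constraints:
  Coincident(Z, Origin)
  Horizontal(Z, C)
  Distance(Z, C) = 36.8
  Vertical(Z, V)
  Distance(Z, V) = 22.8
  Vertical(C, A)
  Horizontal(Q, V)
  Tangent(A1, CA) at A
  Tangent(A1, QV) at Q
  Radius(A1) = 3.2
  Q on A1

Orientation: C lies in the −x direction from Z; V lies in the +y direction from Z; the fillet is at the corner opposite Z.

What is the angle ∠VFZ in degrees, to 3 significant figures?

35.7°

Z is at the origin; ZC is horizontal with |ZC| = 36.8 and C on the −x side, so C = (-36.8, 0.00). ZV is vertical with |ZV| = 22.8 and V on the +y side, so V = (0.00, 22.8). The virtual corner opposite Z is at (-36.8, 22.8). The tangent condition forces FA to be normal to CA and since A1 is tangent to QV there, FQ ⟂ QV, with radius 3.2, so the center F sits 3.2 in from both sides at F = (-33.6, 19.6). Then cos ∠VFZ = FV·FZ / (|FV||FZ|), giving 35.7°.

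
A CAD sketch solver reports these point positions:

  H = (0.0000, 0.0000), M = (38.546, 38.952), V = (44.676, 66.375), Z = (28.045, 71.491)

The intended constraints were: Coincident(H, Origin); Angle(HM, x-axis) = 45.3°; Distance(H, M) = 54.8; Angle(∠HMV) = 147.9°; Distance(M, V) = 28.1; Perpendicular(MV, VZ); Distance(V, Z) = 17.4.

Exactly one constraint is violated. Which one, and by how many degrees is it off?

Perpendicular(MV, VZ) — off by 4.50°.

H = (0.00, 0.00) ✓; HM at 45.30° ✓; |HM| = 54.80 ✓; ∠HMV = 147.9° ✓; |MV| = 28.10 ✓; ∠(MV, VZ) = 85.50° ✗; |VZ| = 17.40 ✓.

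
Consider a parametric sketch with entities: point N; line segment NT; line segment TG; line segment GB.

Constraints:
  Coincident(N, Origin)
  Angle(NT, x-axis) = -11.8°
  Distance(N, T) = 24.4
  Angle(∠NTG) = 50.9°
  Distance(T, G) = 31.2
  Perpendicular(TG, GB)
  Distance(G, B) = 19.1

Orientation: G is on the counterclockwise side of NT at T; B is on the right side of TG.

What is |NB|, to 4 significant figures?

41.19

N is at the origin; NT runs at -11.8° with length 24.4, so T = 24.4·(cos -11.8°, sin -11.8°) = (23.88, -4.990). ∠NTG = 50.9°, so TG runs at -11.8° + (180° − 50.9°) = 117.3° from the x-axis; with |TG| = 31.2, G = T + 31.2·(cos 117.3°, sin 117.3°) = (9.574, 22.74). TG ⟂ GB; with |GB| = 19.1 on the right of TG, B = G + 19.1·(0.8886, 0.4586) = (26.55, 31.50). Then |NB| = |B − N| = 41.19.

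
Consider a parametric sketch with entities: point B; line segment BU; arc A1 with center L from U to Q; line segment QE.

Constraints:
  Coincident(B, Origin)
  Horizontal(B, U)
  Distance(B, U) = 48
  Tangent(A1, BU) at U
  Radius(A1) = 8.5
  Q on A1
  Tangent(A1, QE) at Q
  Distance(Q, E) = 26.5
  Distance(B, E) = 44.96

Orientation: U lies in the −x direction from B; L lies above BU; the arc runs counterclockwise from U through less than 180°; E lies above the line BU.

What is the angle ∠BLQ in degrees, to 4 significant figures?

6.813°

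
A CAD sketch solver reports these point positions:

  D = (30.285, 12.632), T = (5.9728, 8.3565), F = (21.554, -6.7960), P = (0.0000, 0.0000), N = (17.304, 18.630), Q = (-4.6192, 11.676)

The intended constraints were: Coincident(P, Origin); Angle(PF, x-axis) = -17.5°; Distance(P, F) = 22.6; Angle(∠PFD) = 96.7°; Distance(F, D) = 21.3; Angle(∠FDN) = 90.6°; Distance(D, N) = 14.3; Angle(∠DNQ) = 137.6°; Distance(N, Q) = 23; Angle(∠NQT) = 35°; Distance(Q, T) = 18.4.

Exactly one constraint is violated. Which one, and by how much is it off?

Distance(Q, T) = 18.4 — off by 7.30.

P = (0.00, 0.00) ✓; PF at -17.50° ✓; |PF| = 22.60 ✓; ∠PFD = 96.70° ✓; |FD| = 21.30 ✓; ∠FDN = 90.60° ✓; |DN| = 14.30 ✓; ∠DNQ = 137.6° ✓; |NQ| = 23.00 ✓; ∠NQT = 35.00° ✓; |QT| = 11.10 ✗.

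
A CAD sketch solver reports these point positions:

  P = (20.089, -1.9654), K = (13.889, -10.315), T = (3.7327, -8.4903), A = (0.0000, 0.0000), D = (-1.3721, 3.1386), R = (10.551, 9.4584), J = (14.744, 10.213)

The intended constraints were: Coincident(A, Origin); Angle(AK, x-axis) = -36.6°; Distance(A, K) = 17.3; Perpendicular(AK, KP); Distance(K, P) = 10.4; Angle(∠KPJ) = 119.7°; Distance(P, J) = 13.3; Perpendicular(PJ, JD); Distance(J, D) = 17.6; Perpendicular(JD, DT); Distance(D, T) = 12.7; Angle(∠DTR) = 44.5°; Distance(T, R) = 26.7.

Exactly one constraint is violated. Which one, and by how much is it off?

Distance(T, R) = 26.7 — off by 7.50.

A = (0.00, 0.00) ✓; AK at -36.60° ✓; |AK| = 17.30 ✓; ∠(AK, KP) = 90.00° ✓; |KP| = 10.40 ✓; ∠KPJ = 119.7° ✓; |PJ| = 13.30 ✓; ∠(PJ, JD) = 90.00° ✓; |JD| = 17.60 ✓; ∠(JD, DT) = 90.00° ✓; |DT| = 12.70 ✓; ∠DTR = 44.50° ✓; |TR| = 19.20 ✗.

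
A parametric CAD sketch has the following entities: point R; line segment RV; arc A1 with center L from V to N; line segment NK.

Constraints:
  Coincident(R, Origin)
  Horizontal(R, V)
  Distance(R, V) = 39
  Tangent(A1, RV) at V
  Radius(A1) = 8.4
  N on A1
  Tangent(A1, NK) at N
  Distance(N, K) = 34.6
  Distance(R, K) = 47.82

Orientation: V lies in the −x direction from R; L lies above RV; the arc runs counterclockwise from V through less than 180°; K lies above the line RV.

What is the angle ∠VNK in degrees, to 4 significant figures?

140.1°

R is at the origin; RV is horizontal with |RV| = 39.0 and V on the −x side, so V = (-39.00, 0.000). The tangent condition forces LV to be normal to RV, so L = V + (0, 8.4) = (-39.00, 8.400). Since LN ⟂ NK (tangency), |LK| = √(8.4² + 34.6²) = 35.61 regardless of where N sits on A1. So K lies on both circle(R, 47.82) and circle(L, 35.61); the above-RV intersection is K = (-24.64, 40.98). N is the foot of the tangent from K: N = (-30.73, 6.922).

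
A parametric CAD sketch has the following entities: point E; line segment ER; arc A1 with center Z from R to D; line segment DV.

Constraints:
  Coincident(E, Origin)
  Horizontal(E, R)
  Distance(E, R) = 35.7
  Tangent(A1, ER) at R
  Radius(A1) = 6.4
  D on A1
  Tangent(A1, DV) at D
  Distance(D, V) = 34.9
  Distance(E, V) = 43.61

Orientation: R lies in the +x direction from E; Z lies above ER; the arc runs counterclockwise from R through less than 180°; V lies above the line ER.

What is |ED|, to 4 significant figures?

42.13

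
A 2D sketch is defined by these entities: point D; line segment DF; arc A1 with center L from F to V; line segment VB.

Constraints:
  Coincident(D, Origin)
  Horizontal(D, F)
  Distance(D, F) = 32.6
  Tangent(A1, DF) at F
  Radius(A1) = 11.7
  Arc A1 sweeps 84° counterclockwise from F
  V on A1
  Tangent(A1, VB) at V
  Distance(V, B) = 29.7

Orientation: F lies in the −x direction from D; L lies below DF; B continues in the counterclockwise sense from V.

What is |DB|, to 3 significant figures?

62.0

D is at the origin; D and F share the same y with |DF| = 32.6 and F on the −x side, so F = (-32.6, 0.00). Tangency of A1 to DF means the radius LF is perpendicular to DF, so L = F + (0, -11.7) = (-32.6, -11.7). On A1, F sits at bearing 90° from L; an 84° counterclockwise sweep puts V at bearing 174°, so V = L + 11.7·(cos 174°, sin 174°) = (-44.2, -10.5). Tangency of A1 to VB means the radius LV is perpendicular to VB, so VB runs along (−sin 174°, cos 174°); with |VB| = 29.7, B = (-47.3, -40.0). Then |DB| = |B − D| = 62.0.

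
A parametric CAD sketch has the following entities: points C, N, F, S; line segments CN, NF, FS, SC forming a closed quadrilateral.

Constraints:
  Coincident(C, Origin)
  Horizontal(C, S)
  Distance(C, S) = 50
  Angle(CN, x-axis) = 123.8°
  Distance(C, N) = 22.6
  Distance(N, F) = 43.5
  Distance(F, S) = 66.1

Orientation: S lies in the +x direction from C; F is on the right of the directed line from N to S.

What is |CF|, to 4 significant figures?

27.17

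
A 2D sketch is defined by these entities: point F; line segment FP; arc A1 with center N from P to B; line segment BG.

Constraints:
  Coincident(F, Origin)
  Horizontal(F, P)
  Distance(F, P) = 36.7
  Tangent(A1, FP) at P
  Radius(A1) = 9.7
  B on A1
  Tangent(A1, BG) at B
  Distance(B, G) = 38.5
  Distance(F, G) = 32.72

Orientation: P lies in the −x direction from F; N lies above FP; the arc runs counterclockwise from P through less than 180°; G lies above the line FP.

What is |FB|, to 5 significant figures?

29.558

F is at the origin; FP is horizontal with |FP| = 36.7 and P on the −x side, so P = (-36.700, 0.0000). A1 meets FP tangentially, so NP is at right angles to FP, so N = P + (0, 9.7) = (-36.700, 9.7000). Since NB ⟂ BG (tangency), |NG| = √(9.7² + 38.5²) = 39.703 regardless of where B sits on A1. So G lies on both circle(F, 32.72) and circle(N, 39.703); the above-FP intersection is G = (-4.1639, 32.454). B is the foot of the tangent from G: B = (-29.367, 3.3501).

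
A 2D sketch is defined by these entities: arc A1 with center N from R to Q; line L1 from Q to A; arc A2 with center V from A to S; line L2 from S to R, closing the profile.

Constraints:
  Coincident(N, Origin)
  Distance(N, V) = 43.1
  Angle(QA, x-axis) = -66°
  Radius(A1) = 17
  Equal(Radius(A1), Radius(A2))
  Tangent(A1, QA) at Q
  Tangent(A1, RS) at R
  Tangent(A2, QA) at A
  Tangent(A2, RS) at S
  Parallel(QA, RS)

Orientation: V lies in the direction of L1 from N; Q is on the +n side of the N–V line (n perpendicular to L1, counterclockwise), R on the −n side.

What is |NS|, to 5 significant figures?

46.332

The slot axis is L1's direction at -66.0°, so u = (cos -66.0°, sin -66.0°) = (0.40674, -0.91355) and n = (−sin -66.0°, cos -66.0°) = (0.91355, 0.40674). N is at the origin and V lies 43.1 along u from N, so V = 43.1·u = (17.530, -39.374). Tangency of A1 to both parallel lines with radius 17.0 puts Q and R at N ± 17.0·n: Q = (15.530, 6.9145), R = (-15.530, -6.9145). Equal radii place A and S the same way about V: A = V + 17.0·n = (33.061, -32.459), S = V − 17.0·n = (2.0001, -46.288). Then |NS| = |S − N| = 46.332.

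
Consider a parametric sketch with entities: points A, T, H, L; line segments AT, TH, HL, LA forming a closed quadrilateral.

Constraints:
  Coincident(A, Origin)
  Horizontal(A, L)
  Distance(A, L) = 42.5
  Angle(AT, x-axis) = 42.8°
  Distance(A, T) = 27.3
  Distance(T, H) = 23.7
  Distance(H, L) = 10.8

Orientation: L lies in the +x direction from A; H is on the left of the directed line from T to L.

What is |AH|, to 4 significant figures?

43.78

Checks: A.y = 0.00, L.y = 0.00 ✓; |TH| = 23.70 ✓; |HL| = 10.80 ✓.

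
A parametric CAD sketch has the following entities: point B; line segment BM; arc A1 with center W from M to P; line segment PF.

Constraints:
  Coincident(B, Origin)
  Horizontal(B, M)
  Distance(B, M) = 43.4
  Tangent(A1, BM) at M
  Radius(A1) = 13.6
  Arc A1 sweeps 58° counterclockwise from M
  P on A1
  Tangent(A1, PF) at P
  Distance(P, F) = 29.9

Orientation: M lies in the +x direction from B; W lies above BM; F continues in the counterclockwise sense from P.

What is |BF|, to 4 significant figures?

77.57

On A1, M sits at bearing -90° from W; a 58° counterclockwise sweep puts P at bearing -32°, so P = W + 13.6·(cos -32°, sin -32°) = (54.93, 6.393). Tangency of A1 to PF means the radius WP is perpendicular to PF, so PF runs along (−sin -32°, cos -32°); with |PF| = 29.9, F = (70.78, 31.75). Then |BF| = |F − B| = 77.57.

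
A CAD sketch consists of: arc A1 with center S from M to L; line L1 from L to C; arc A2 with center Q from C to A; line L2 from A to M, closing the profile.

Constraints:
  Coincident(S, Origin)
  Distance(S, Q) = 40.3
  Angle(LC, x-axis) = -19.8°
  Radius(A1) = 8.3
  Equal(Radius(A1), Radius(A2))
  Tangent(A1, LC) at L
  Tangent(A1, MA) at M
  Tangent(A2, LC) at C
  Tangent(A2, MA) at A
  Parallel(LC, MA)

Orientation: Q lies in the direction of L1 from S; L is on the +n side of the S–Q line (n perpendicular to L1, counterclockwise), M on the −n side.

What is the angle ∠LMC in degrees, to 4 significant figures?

67.61°

Tangency of A1 to both parallel lines with radius 8.3 puts L and M at S ± 8.3·n: L = (2.812, 7.809), M = (-2.812, -7.809). Equal radii place C and A the same way about Q: C = Q + 8.3·n = (40.73, -5.842), A = Q − 8.3·n = (35.11, -21.46). Then cos ∠LMC = ML·MC / (|ML||MC|), giving 67.61°.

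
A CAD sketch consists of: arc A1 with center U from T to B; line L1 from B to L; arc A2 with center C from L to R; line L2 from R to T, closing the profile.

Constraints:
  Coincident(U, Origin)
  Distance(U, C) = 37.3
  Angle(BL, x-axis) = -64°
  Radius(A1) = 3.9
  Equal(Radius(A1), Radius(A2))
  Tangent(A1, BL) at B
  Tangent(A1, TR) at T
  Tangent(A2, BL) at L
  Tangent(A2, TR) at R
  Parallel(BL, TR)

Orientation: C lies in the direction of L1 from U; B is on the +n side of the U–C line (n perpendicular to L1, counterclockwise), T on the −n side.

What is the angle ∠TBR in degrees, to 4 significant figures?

78.19°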